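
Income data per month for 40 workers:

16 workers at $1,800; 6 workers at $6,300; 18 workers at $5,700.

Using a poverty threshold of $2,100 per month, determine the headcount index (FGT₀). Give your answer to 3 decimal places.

0.400

16 of the 40 workers have income below $2,100.
H = 16/40 = 0.400.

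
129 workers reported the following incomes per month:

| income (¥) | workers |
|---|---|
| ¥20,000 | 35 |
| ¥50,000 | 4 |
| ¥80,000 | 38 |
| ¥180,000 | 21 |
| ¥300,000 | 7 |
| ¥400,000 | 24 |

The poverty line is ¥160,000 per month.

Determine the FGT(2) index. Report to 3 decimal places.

0.296

Below the line: 35×¥20,000, 4×¥50,000, 38×¥80,000 (q = 77 of N = 129).
Shortfall ratios: (160000−20000)/160000 = 0.8750 (×35); (160000−50000)/160000 = 0.6875 (×4); (160000−80000)/160000 = 0.5000 (×38).
Squared: 0.7656 (×35); 0.4727 (×4); 0.2500 (×38).
Sum = 38.187500; P₂ = 38.187500 / 129 = 0.296.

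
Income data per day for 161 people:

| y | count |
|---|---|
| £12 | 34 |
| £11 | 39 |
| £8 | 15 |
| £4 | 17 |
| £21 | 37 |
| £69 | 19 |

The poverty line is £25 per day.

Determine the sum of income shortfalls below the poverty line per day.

Below z: 17×£4, 15×£8, 39×£11, 34×£12, 37×£21 (q = 142 of N = 161).
Individual gaps: 17×(25−4) = 357; 15×(25−8) = 255; 39×(25−11) = 546; 34×(25−12) = 442; 37×(25−21) = 148.
Aggregate gap = £1,748.

£1,748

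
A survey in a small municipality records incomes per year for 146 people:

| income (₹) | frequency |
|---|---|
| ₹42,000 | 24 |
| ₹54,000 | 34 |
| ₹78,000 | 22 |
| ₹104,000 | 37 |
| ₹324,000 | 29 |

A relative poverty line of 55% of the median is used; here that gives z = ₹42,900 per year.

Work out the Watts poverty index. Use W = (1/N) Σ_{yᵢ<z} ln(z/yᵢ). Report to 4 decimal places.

Below z: 24×₹42,000 (q = 24 of N = 146).
Log gaps: ln(42900/42000) = 0.0212 (×24).
W = 0.508853 / 146 = 0.0035.

0.0035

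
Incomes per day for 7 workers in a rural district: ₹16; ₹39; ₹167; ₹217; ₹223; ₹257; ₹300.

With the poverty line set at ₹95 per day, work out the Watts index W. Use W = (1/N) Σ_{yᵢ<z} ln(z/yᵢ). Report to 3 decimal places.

Incomes under z: ₹16, ₹39 (q = 2 of N = 7).
Log shortfalls: ln(95/16) = 1.7813; ln(95/39) = 0.8903.
W = 2.671603 / 7 = 0.382.

0.382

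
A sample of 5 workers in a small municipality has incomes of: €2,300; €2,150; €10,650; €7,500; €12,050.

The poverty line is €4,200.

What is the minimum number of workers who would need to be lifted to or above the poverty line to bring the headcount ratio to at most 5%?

2

Currently q = 2 of N = 5 are below the line (H = 0.400).
A headcount ratio of at most 5% allows at most ⌊0.05 × 5⌋ = 0 poor workers.
So at least 2 − 0 = 2 must be lifted.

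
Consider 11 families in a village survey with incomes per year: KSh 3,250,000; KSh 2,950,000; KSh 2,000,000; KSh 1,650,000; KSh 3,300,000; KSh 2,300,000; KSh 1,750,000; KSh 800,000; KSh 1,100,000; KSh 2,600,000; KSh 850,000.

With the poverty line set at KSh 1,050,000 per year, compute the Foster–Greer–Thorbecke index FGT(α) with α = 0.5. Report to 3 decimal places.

0.084

Poor units: KSh 800,000, KSh 850,000 (q = 2 of N = 11).
Normalized shortfalls: (1050000−800000)/1050000 = 0.2381; (1050000−850000)/1050000 = 0.1905.
Raised to α = 0.5: 0.48795; 0.43644.
Sum = 0.924386; FGT(0.5) = 0.924386 / 11 = 0.084.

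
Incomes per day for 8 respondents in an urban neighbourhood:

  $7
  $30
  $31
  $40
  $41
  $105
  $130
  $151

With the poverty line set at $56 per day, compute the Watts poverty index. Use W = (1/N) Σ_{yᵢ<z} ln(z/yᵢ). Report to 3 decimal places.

0.493

Poor units: $7, $30, $31, $40, $41 (q = 5 of N = 8).
Log gaps: ln(56/7) = 2.0794; ln(56/30) = 0.6242; ln(56/31) = 0.5914; ln(56/40) = 0.3365; ln(56/41) = 0.3118.
W = 3.943212 / 8 = 0.493.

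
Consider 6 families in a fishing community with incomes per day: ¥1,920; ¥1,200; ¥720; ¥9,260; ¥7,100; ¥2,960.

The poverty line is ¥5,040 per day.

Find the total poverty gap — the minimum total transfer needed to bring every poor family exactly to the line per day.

Below the line: ¥720, ¥1,200, ¥1,920, ¥2,960 (q = 4 of N = 6).
Individual gaps: 5040−720 = 4320; 5040−1200 = 3840; 5040−1920 = 3120; 5040−2960 = 2080.
Aggregate gap = ¥13,360.

¥13,360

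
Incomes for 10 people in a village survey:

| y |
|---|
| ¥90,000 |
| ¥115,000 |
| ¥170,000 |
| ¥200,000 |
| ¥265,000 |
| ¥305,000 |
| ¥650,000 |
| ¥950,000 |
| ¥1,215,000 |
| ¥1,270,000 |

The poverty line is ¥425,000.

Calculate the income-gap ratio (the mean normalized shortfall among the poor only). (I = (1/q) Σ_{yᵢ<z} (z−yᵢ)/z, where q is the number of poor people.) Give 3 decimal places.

0.551

Incomes under z: ¥90,000, ¥115,000, ¥170,000, ¥200,000, ¥265,000, ¥305,000 (q = 6 of N = 10).
Relative gaps: 0.7882, 0.7294, 0.6000, 0.5294, 0.3765, 0.2824; sum = 3.305882.
I averages over the q = 6 poor units only: 3.305882 / 6 = 0.551.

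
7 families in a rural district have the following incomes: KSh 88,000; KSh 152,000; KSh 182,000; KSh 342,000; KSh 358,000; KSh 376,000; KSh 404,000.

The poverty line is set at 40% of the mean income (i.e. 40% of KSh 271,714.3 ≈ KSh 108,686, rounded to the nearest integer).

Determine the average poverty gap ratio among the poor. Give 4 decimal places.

0.1903

Poor units: KSh 88,000 (q = 1 of N = 7).
Shortfall ratios (z−y)/z: 0.1903; sum = 0.190328.
The income-gap ratio divides by q (the poor only): 0.190328 / 1 = 0.1903.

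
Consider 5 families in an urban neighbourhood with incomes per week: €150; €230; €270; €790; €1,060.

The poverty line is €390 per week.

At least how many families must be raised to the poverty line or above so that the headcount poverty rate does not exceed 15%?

Currently q = 3 of N = 5 are below the line (H = 0.600).
A headcount ratio of at most 15% allows at most ⌊0.15 × 5⌋ = 0 poor families.
So at least 3 − 0 = 3 must be lifted.

3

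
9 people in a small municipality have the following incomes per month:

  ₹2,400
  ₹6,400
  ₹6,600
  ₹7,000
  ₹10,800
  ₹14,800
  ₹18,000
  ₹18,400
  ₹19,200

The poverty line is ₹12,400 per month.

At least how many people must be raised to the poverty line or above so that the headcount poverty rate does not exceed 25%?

3

Currently q = 5 of N = 9 are below the line (H = 0.556).
A headcount ratio of at most 25% allows at most ⌊0.25 × 9⌋ = 2 poor people.
So at least 5 − 2 = 3 must be lifted.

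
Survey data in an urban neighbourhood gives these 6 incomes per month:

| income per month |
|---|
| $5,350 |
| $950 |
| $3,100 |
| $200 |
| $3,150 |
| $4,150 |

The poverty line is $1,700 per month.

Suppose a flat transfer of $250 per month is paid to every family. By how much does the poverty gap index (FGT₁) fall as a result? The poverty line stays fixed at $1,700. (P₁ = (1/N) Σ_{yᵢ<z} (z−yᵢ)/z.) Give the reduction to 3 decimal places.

0.049

Before: below the line — $200, $950; poverty gap index (FGT₁) = 0.22059.
After the $250 transfer: below the line — $450, $1,200; poverty gap index (FGT₁) = 0.17157.
Reduction = 0.22059 − 0.17157 = 0.049.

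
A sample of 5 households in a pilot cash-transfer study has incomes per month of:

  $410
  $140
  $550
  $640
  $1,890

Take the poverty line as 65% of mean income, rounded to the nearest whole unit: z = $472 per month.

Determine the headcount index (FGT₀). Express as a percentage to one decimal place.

2 of the 5 households have income below $472.
H = 2/5 = 40.0%.

40.0%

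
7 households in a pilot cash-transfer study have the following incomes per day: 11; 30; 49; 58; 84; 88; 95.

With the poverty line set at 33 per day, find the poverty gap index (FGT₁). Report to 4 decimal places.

0.1082

Incomes under z: 11, 30 (q = 2 of N = 7).
Relative gaps: (33−11)/33 = 0.6667; (33−30)/33 = 0.0909.
Sum of shortfalls = 0.757576; P₁ averages over all N: 0.757576 / 7 = 0.1082.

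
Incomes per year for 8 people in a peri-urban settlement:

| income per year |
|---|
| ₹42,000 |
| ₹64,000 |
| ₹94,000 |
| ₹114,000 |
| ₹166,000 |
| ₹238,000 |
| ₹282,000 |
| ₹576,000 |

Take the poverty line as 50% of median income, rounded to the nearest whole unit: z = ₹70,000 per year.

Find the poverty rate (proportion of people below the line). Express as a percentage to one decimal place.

25.0%

2 of the 8 people have income below ₹70,000.
H = 2/8 = 25.0%.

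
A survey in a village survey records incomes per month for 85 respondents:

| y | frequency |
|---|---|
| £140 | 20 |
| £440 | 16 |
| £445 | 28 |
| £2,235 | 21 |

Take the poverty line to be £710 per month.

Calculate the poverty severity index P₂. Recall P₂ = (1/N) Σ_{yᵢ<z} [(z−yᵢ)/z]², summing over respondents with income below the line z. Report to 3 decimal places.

Incomes under z: 20×£140, 16×£440, 28×£445 (q = 64 of N = 85).
Relative gaps: (710−140)/710 = 0.8028 (×20); (710−440)/710 = 0.3803 (×16); (710−445)/710 = 0.3732 (×28).
Squared: 0.6445 (×20); 0.1446 (×16); 0.1393 (×28).
Sum = 19.104741; P₂ = 19.104741 / 85 = 0.225.

0.225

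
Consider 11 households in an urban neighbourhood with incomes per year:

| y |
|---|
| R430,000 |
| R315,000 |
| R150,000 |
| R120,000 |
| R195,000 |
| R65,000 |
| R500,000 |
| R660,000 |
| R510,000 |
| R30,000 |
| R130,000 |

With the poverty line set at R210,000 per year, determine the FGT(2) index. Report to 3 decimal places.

Incomes under z: R30,000, R65,000, R120,000, R130,000, R150,000, R195,000 (q = 6 of N = 11).
Normalized shortfalls: (210000−30000)/210000 = 0.8571; (210000−65000)/210000 = 0.6905; (210000−120000)/210000 = 0.4286; (210000−130000)/210000 = 0.3810; (210000−150000)/210000 = 0.2857; (210000−195000)/210000 = 0.0714.
Squared: 0.7347; 0.4768; 0.1837; 0.1451; 0.0816; 0.0051.
Sum = 1.626984; P₂ = 1.626984 / 11 = 0.148.

0.148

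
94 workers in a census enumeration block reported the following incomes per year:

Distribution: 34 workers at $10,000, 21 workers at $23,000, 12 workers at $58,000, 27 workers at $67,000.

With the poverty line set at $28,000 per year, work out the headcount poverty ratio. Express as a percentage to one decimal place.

55 of the 94 workers have income below $28,000.
H = 55/94 = 58.5%.

58.5%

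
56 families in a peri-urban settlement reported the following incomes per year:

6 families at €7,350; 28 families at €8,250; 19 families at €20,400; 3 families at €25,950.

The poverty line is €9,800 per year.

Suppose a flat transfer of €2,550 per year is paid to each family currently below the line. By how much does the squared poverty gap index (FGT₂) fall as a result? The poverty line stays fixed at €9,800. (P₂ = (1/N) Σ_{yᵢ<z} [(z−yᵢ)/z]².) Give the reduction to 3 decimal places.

Before: below the line — 6×€7,350, 28×€8,250; squared poverty gap index (FGT₂) = 0.01920.
After the €2,550 transfer: below the line — none; squared poverty gap index (FGT₂) = 0.00000.
Reduction = 0.01920 − 0.00000 = 0.019.

0.019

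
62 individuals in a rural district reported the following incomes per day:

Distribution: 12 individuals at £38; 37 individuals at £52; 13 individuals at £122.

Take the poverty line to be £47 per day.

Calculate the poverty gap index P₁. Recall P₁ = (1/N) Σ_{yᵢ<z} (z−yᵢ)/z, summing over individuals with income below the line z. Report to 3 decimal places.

0.037

Incomes under z: 12×£38 (q = 12 of N = 62).
Gap ratios (z−y)/z: (47−38)/47 = 0.1915 (×12).
Sum of shortfalls = 2.297872; P₁ averages over all N: 2.297872 / 62 = 0.037.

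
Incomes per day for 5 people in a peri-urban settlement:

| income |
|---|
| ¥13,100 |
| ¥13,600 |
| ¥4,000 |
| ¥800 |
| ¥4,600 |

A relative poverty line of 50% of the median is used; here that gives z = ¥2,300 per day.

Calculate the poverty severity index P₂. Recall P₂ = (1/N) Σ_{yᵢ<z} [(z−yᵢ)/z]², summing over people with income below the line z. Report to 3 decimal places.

0.085

Below the line: ¥800 (q = 1 of N = 5).
Shortfall ratios: (2300−800)/2300 = 0.6522.
Squared: 0.4253.
Sum = 0.425331; P₂ = 0.425331 / 5 = 0.085.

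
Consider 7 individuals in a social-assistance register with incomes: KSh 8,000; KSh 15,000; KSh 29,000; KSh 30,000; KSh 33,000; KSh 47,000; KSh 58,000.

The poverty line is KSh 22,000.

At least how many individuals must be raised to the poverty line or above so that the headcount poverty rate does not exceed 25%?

2 of the 7 individuals are poor, so H = 2/7 = 0.286.
A headcount ratio of at most 25% allows at most ⌊0.25 × 7⌋ = 1 poor individuals.
So at least 2 − 1 = 1 must be lifted.

1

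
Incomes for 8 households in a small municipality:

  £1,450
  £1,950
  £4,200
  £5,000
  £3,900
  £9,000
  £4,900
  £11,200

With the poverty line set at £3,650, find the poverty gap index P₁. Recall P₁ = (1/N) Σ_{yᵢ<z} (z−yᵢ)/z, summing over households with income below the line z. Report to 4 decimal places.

0.1336

Below z: £1,450, £1,950 (q = 2 of N = 8).
Gap ratios (z−y)/z: (3650−1450)/3650 = 0.6027; (3650−1950)/3650 = 0.4658.
Σ = 1.068493. Dividing by the full population N = 8 gives P₁ = 0.1336.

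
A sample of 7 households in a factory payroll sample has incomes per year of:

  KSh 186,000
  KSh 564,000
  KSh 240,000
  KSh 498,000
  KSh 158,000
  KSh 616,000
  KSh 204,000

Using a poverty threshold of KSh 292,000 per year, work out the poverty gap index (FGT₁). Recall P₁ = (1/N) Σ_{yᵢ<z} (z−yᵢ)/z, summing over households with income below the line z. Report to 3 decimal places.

0.186

Below z: KSh 158,000, KSh 186,000, KSh 204,000, KSh 240,000 (q = 4 of N = 7).
Relative gaps: (292000−158000)/292000 = 0.4589; (292000−186000)/292000 = 0.3630; (292000−204000)/292000 = 0.3014; (292000−240000)/292000 = 0.1781.
Σ = 1.301370. Dividing by the full population N = 7 gives P₁ = 0.186.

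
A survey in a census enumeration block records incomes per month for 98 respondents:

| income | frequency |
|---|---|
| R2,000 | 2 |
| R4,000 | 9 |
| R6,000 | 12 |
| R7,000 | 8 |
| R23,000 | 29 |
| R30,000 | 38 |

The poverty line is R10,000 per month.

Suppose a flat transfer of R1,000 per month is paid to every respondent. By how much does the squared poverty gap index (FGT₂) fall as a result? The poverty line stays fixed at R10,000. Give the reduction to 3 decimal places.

0.026

Before: below the line — 2×R2,000, 9×R4,000, 12×R6,000, 8×R7,000; squared poverty gap index (FGT₂) = 0.07306.
After the R1,000 transfer: below the line — 2×R3,000, 9×R5,000, 12×R7,000, 8×R8,000; squared poverty gap index (FGT₂) = 0.04724.
Reduction = 0.07306 − 0.04724 = 0.026.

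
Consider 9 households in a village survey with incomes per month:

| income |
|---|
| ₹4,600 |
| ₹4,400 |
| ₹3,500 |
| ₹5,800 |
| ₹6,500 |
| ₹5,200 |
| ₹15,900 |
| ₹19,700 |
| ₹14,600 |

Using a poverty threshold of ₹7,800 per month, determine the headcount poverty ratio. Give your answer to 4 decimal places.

6 of the 9 households have income below ₹7,800.
H = 6/9 = 0.6667.

0.6667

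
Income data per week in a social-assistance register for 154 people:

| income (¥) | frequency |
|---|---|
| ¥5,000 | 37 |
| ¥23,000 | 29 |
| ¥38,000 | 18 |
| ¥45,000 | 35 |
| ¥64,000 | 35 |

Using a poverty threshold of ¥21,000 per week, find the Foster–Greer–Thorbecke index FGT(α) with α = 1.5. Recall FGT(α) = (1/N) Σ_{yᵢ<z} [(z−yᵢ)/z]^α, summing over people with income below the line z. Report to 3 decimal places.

0.160

Below the line: 37×¥5,000 (q = 37 of N = 154).
Shortfall ratios: (21000−5000)/21000 = 0.7619 (×37).
Raised to α = 1.5: 0.66504 (×37).
Sum = 24.606665; FGT(1.5) = 24.606665 / 154 = 0.160.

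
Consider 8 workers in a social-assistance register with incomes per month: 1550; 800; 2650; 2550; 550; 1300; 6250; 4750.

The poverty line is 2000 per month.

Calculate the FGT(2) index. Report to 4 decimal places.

Below the line: 550, 800, 1300, 1550 (q = 4 of N = 8).
Relative gaps: (2000−550)/2000 = 0.7250; (2000−800)/2000 = 0.6000; (2000−1300)/2000 = 0.3500; (2000−1550)/2000 = 0.2250.
Squared: 0.5256; 0.3600; 0.1225; 0.0506.
Sum = 1.058750; P₂ = 1.058750 / 8 = 0.1323.

0.1323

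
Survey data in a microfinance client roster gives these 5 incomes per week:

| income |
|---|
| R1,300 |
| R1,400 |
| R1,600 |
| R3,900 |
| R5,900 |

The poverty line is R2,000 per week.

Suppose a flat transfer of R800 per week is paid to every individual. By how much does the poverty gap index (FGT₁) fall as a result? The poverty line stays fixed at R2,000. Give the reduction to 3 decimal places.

Before: below the line — R1,300, R1,400, R1,600; poverty gap index (FGT₁) = 0.17000.
After the R800 transfer: below the line — none; poverty gap index (FGT₁) = 0.00000.
Reduction = 0.17000 − 0.00000 = 0.170.

0.170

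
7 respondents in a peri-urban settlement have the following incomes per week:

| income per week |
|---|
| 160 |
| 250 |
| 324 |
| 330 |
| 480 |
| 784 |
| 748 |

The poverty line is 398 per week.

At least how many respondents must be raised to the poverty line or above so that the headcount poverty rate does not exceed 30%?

Currently q = 4 of N = 7 are below the line (H = 0.571).
A headcount ratio of at most 30% allows at most ⌊0.30 × 7⌋ = 2 poor respondents.
So at least 4 − 2 = 2 must be lifted.

2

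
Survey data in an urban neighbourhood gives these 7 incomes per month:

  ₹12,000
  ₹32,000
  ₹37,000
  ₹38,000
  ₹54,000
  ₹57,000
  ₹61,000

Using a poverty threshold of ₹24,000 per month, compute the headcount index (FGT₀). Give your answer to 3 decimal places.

1 of the 7 households have income below ₹24,000.
H = 1/7 = 0.143.

0.143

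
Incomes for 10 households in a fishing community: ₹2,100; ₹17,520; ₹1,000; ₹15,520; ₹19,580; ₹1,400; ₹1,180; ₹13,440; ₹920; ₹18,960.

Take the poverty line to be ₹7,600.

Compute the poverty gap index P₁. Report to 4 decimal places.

0.4132

Below the line: ₹920, ₹1,000, ₹1,180, ₹1,400, ₹2,100 (q = 5 of N = 10).
Gap ratios (z−y)/z: (7600−920)/7600 = 0.8789; (7600−1000)/7600 = 0.8684; (7600−1180)/7600 = 0.8447; (7600−1400)/7600 = 0.8158; (7600−2100)/7600 = 0.7237.
Sum of shortfalls = 4.131579; P₁ averages over all N: 4.131579 / 10 = 0.4132.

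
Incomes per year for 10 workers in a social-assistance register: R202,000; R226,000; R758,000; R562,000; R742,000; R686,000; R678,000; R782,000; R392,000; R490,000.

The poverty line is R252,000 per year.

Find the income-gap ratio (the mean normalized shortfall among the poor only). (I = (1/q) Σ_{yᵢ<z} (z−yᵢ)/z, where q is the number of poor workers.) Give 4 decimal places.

0.1508

Below the line: R202,000, R226,000 (q = 2 of N = 10).
Shortfall ratios (z−y)/z: 0.1984, 0.1032; sum = 0.301587.
I averages over the q = 2 poor units only: 0.301587 / 2 = 0.1508.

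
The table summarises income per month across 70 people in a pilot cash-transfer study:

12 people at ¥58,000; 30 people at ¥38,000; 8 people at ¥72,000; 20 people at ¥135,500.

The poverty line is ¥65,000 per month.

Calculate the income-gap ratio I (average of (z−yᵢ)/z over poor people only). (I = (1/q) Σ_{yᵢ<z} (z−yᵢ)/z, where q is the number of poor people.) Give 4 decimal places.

Poor units: 30×¥38,000, 12×¥58,000 (q = 42 of N = 70).
Shortfall ratios (z−y)/z: 0.4154 (×30), 0.1077 (×12); sum = 13.753846.
The income-gap ratio divides by q (the poor only): 13.753846 / 42 = 0.3275.

0.3275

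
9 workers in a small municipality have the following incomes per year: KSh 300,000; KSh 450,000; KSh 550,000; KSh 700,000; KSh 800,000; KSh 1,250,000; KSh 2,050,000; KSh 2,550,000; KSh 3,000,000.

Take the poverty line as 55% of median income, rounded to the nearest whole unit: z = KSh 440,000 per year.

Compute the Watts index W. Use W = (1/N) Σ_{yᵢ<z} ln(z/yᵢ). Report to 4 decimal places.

Incomes under z: KSh 300,000 (q = 1 of N = 9).
ln(z/y) terms: ln(440000/300000) = 0.3830.
W = 0.382992 / 9 = 0.0426.

0.0426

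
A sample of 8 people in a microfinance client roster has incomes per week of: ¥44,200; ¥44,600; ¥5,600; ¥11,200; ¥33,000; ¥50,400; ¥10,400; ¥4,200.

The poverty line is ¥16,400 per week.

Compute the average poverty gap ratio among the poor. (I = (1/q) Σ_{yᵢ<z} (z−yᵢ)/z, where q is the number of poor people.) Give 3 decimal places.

Below z: ¥4,200, ¥5,600, ¥10,400, ¥11,200 (q = 4 of N = 8).
Shortfall ratios (z−y)/z: 0.7439, 0.6585, 0.3659, 0.3171; sum = 2.085366.
The income-gap ratio divides by q (the poor only): 2.085366 / 4 = 0.521.

0.521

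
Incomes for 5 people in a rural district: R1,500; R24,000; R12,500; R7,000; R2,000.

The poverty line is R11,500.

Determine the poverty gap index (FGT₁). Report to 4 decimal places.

Poor units: R1,500, R2,000, R7,000 (q = 3 of N = 5).
Gap ratios (z−y)/z: (11500−1500)/11500 = 0.8696; (11500−2000)/11500 = 0.8261; (11500−7000)/11500 = 0.3913.
Σ = 2.086957. Dividing by the full population N = 5 gives P₁ = 0.4174.

0.4174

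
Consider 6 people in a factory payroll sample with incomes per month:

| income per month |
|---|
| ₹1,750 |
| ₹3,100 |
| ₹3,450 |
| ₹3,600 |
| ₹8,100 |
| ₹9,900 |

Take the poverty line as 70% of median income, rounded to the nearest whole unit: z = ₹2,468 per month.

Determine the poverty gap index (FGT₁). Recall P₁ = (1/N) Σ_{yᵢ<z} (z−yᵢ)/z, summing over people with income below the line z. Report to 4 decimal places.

Poor units: ₹1,750 (q = 1 of N = 6).
Gap ratios (z−y)/z: (2468−1750)/2468 = 0.2909.
Sum of shortfalls = 0.290924; P₁ averages over all N: 0.290924 / 6 = 0.0485.

0.0485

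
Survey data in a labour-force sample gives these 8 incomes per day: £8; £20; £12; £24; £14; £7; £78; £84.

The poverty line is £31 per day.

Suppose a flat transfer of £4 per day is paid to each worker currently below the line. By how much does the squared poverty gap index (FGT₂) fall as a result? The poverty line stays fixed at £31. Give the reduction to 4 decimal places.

0.0926

Before: below the line — £7, £8, £12, £14, £20, £24; squared poverty gap index (FGT₂) = 0.250390.
After the £4 transfer: below the line — £11, £12, £16, £18, £24, £28; squared poverty gap index (FGT₂) = 0.157778.
Reduction = 0.250390 − 0.157778 = 0.0926.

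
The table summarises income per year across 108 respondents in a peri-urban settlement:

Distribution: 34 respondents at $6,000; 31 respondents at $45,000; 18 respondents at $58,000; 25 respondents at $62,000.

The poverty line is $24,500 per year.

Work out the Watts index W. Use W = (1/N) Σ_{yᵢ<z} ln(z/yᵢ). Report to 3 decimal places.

0.443

Below z: 34×$6,000 (q = 34 of N = 108).
Log shortfalls: ln(24500/6000) = 1.4069 (×34).
W = 47.835064 / 108 = 0.443.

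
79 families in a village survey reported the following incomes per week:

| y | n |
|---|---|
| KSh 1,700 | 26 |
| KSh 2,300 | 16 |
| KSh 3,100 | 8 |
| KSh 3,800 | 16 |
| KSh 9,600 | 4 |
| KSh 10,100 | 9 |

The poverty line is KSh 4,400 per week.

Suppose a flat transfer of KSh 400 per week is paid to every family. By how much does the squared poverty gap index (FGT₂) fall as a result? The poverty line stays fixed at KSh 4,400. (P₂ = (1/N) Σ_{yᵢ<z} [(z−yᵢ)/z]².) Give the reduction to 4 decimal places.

0.0579

Before: below the line — 26×KSh 1,700, 16×KSh 2,300, 8×KSh 3,100, 16×KSh 3,800; squared poverty gap index (FGT₂) = 0.182668.
After the KSh 400 transfer: below the line — 26×KSh 2,100, 16×KSh 2,700, 8×KSh 3,500, 16×KSh 4,200; squared poverty gap index (FGT₂) = 0.124817.
Reduction = 0.182668 − 0.124817 = 0.0579.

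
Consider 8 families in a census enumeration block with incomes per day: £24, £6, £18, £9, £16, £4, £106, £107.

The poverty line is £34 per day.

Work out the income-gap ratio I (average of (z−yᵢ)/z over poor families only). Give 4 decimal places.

Incomes under z: £4, £6, £9, £16, £18, £24 (q = 6 of N = 8).
Relative gaps: 0.8824, 0.8235, 0.7353, 0.5294, 0.4706, 0.2941; sum = 3.735294.
The income-gap ratio divides by q (the poor only): 3.735294 / 6 = 0.6225.

0.6225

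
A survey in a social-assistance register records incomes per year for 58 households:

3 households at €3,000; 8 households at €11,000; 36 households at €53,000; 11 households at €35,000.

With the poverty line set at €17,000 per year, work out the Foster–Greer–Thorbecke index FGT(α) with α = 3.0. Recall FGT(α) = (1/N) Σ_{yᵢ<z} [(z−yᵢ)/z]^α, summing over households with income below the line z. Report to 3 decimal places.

0.035

Poor units: 3×€3,000, 8×€11,000 (q = 11 of N = 58).
Gap ratios (z−y)/z: (17000−3000)/17000 = 0.8235 (×3); (17000−11000)/17000 = 0.3529 (×8).
Raised to α = 3.0: 0.55852 (×3); 0.04396 (×8).
Sum = 2.027275; FGT(3.0) = 2.027275 / 58 = 0.035.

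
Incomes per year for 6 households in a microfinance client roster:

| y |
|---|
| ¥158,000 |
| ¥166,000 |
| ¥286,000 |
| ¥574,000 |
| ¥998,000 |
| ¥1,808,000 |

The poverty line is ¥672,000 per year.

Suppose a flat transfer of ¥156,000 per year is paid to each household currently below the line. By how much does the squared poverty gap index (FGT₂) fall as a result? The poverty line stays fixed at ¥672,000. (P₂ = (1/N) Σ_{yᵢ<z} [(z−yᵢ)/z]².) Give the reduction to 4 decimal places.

Before: below the line — ¥158,000, ¥166,000, ¥286,000, ¥574,000; squared poverty gap index (FGT₂) = 0.250537.
After the ¥156,000 transfer: below the line — ¥314,000, ¥322,000, ¥442,000; squared poverty gap index (FGT₂) = 0.112037.
Reduction = 0.250537 − 0.112037 = 0.1385.

0.1385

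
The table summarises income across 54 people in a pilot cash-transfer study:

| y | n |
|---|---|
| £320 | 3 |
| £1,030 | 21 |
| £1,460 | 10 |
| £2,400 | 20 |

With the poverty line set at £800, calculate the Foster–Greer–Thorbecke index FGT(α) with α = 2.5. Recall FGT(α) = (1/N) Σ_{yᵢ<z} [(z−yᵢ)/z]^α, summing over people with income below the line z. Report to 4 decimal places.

Below z: 3×£320 (q = 3 of N = 54).
Normalized shortfalls: (800−320)/800 = 0.6000 (×3).
Raised to α = 2.5: 0.27885 (×3).
Sum = 0.836564; FGT(2.5) = 0.836564 / 54 = 0.0155.

0.0155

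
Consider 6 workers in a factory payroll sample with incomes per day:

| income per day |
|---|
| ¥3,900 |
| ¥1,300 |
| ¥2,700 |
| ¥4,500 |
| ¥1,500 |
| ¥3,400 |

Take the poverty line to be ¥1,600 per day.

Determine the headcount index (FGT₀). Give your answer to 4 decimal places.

2 of the 6 workers have income below ¥1,600.
H = 2/6 = 0.3333.

0.3333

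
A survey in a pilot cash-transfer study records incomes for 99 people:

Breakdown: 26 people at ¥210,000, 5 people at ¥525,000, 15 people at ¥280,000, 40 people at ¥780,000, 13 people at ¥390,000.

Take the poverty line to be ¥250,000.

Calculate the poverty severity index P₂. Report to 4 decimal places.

Below z: 26×¥210,000 (q = 26 of N = 99).
Gap ratios (z−y)/z: (250000−210000)/250000 = 0.1600 (×26).
Squared: 0.0256 (×26).
Sum = 0.665600; P₂ = 0.665600 / 99 = 0.0067.

0.0067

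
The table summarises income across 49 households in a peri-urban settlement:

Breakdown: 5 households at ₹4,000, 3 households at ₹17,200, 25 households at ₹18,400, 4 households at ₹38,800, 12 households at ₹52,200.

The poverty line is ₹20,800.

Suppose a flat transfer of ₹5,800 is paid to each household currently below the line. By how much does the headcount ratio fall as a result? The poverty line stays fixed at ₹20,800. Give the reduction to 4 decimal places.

0.5714

Before: below the line — 5×₹4,000, 3×₹17,200, 25×₹18,400; headcount ratio = 0.673469.
After the ₹5,800 transfer: below the line — 5×₹9,800; headcount ratio = 0.102041.
Reduction = 0.673469 − 0.102041 = 0.5714.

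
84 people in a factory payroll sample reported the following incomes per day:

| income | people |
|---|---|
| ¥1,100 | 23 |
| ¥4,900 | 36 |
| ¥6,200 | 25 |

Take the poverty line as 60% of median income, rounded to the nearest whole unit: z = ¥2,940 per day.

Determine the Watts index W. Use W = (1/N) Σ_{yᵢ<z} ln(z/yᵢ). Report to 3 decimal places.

Incomes under z: 23×¥1,100 (q = 23 of N = 84).
ln(z/y) terms: ln(2940/1100) = 0.9831 (×23).
W = 22.611286 / 84 = 0.269.

0.269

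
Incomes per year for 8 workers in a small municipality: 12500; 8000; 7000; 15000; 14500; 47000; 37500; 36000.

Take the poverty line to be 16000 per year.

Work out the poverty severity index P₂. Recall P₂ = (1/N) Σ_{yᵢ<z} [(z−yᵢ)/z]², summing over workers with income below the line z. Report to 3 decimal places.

0.078

Below the line: 7000, 8000, 12500, 14500, 15000 (q = 5 of N = 8).
Shortfall ratios: (16000−7000)/16000 = 0.5625; (16000−8000)/16000 = 0.5000; (16000−12500)/16000 = 0.2188; (16000−14500)/16000 = 0.0938; (16000−15000)/16000 = 0.0625.
Squared: 0.3164; 0.2500; 0.0479; 0.0088; 0.0039.
Sum = 0.626953; P₂ = 0.626953 / 8 = 0.078.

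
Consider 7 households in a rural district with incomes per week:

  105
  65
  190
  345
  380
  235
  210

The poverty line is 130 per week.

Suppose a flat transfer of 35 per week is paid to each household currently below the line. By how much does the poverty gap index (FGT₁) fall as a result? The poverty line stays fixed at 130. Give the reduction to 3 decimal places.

Before: below the line — 65, 105; poverty gap index (FGT₁) = 0.09890.
After the 35 transfer: below the line — 100; poverty gap index (FGT₁) = 0.03297.
Reduction = 0.09890 − 0.03297 = 0.066.

0.066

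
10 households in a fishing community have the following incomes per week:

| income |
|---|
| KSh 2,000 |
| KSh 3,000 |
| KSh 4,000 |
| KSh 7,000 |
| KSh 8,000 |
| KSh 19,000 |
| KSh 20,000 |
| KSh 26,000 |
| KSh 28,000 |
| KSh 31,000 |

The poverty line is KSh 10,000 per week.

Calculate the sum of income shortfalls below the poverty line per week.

KSh 26,000

Below the line: KSh 2,000, KSh 3,000, KSh 4,000, KSh 7,000, KSh 8,000 (q = 5 of N = 10).
Individual gaps: 10000−2000 = 8000; 10000−3000 = 7000; 10000−4000 = 6000; 10000−7000 = 3000; 10000−8000 = 2000.
Aggregate gap = KSh 26,000.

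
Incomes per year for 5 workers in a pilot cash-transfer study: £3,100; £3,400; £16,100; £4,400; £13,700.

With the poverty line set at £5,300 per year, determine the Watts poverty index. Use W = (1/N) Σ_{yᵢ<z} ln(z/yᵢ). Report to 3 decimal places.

Below z: £3,100, £3,400, £4,400 (q = 3 of N = 5).
Log gaps: ln(5300/3100) = 0.5363; ln(5300/3400) = 0.4439; ln(5300/4400) = 0.1861.
W = 1.166338 / 5 = 0.233.

0.233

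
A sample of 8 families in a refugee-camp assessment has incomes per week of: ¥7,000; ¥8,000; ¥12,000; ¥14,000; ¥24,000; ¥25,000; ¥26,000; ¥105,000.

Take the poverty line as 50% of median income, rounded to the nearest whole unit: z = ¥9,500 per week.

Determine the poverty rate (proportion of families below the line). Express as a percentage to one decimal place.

25.0%

2 of the 8 families have income below ¥9,500.
H = 2/8 = 25.0%.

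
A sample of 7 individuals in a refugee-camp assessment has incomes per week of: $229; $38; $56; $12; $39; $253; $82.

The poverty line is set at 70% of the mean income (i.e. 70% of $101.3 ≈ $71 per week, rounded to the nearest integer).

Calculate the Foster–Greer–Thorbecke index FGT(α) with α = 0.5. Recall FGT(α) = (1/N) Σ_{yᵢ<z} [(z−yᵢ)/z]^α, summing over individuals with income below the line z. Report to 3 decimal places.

0.389

Poor units: $12, $38, $39, $56 (q = 4 of N = 7).
Normalized shortfalls: (71−12)/71 = 0.8310; (71−38)/71 = 0.4648; (71−39)/71 = 0.4507; (71−56)/71 = 0.2113.
Raised to α = 0.5: 0.91158; 0.68175; 0.67135; 0.45964.
Sum = 2.724322; FGT(0.5) = 2.724322 / 7 = 0.389.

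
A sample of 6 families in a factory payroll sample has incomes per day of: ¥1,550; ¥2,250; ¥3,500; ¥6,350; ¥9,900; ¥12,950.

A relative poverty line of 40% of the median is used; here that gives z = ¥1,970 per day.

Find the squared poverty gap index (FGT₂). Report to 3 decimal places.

Poor units: ¥1,550 (q = 1 of N = 6).
Shortfall ratios: (1970−1550)/1970 = 0.2132.
Squared: 0.0455.
Sum = 0.045453; P₂ = 0.045453 / 6 = 0.008.

0.008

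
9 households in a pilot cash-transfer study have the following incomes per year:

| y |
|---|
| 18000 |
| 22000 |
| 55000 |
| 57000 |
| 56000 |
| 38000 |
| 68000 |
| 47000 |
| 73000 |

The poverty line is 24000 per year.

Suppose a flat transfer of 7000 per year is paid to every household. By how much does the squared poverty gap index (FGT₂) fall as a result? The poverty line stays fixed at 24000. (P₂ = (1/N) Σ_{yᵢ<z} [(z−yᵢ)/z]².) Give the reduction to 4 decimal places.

0.0077

Before: below the line — 18000, 22000; squared poverty gap index (FGT₂) = 0.007716.
After the 7000 transfer: below the line — none; squared poverty gap index (FGT₂) = 0.000000.
Reduction = 0.007716 − 0.000000 = 0.0077.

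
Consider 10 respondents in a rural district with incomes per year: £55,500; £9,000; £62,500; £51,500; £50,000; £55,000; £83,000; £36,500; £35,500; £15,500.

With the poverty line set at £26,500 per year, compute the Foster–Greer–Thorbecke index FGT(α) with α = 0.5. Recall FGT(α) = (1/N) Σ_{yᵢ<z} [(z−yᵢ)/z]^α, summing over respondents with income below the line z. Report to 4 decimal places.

0.1457

Incomes under z: £9,000, £15,500 (q = 2 of N = 10).
Gap ratios (z−y)/z: (26500−9000)/26500 = 0.6604; (26500−15500)/26500 = 0.4151.
Raised to α = 0.5: 0.81264; 0.64428.
Sum = 1.456914; FGT(0.5) = 1.456914 / 10 = 0.1457.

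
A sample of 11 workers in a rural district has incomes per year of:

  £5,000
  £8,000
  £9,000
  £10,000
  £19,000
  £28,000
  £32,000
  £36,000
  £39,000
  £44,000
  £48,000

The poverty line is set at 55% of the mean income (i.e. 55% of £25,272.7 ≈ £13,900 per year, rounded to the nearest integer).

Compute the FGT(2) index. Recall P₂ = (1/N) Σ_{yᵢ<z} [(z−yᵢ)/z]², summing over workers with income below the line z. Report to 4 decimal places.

Incomes under z: £5,000, £8,000, £9,000, £10,000 (q = 4 of N = 11).
Gap ratios (z−y)/z: (13900−5000)/13900 = 0.6403; (13900−8000)/13900 = 0.4245; (13900−9000)/13900 = 0.3525; (13900−10000)/13900 = 0.2806.
Squared: 0.4100; 0.1802; 0.1243; 0.0787.
Sum = 0.793127; P₂ = 0.793127 / 11 = 0.0721.

0.0721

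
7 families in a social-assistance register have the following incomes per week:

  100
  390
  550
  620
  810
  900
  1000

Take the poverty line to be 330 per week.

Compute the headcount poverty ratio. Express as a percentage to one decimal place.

14.3%

1 of the 7 families have income below 330.
H = 1/7 = 14.3%.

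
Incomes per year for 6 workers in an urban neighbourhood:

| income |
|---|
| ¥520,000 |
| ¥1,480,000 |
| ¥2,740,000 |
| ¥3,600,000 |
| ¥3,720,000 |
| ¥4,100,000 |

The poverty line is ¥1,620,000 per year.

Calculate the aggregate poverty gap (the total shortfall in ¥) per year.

Below z: ¥520,000, ¥1,480,000 (q = 2 of N = 6).
Individual gaps: 1620000−520000 = 1100000; 1620000−1480000 = 140000.
Aggregate gap = ¥1,240,000.

¥1,240,000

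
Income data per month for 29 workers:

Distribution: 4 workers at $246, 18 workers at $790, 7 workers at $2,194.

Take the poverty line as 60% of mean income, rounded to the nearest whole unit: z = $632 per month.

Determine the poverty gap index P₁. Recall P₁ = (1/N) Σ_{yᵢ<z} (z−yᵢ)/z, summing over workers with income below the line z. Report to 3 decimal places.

0.084

Incomes under z: 4×$246 (q = 4 of N = 29).
Relative gaps: (632−246)/632 = 0.6108 (×4).
Sum of shortfalls = 2.443038; P₁ averages over all N: 2.443038 / 29 = 0.084.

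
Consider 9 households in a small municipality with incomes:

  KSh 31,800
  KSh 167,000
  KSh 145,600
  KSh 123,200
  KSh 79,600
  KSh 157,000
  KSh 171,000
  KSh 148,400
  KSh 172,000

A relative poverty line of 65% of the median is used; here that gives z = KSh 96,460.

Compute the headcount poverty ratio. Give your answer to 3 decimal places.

2 of the 9 households have income below KSh 96,460.
H = 2/9 = 0.222.

0.222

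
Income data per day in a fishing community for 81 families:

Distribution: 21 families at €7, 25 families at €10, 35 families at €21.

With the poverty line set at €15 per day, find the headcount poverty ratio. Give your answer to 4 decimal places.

0.5679

46 of the 81 families have income below €15.
H = 46/81 = 0.5679.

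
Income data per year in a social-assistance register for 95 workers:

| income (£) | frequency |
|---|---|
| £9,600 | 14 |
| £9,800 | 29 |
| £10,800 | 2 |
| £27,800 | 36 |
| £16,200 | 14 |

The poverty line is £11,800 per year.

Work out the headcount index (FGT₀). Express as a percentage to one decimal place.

45 of the 95 workers have income below £11,800.
H = 45/95 = 47.4%.

47.4%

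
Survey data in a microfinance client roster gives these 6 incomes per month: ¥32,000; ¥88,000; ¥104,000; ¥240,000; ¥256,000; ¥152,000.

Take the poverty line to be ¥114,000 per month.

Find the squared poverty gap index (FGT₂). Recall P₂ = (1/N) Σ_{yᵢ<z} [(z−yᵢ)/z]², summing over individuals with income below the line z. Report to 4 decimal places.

Incomes under z: ¥32,000, ¥88,000, ¥104,000 (q = 3 of N = 6).
Shortfall ratios: (114000−32000)/114000 = 0.7193; (114000−88000)/114000 = 0.2281; (114000−104000)/114000 = 0.0877.
Squared: 0.5174; 0.0520; 0.0077.
Sum = 0.577101; P₂ = 0.577101 / 6 = 0.0962.

0.0962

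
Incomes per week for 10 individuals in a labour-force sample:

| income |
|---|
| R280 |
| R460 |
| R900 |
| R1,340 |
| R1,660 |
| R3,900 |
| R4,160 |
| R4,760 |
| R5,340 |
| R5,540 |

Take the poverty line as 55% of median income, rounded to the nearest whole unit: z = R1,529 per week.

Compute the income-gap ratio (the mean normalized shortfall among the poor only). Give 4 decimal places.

0.5128

Incomes under z: R280, R460, R900, R1,340 (q = 4 of N = 10).
Relative gaps: 0.8169, 0.6991, 0.4114, 0.1236; sum = 2.051014.
I averages over the q = 4 poor units only: 2.051014 / 4 = 0.5128.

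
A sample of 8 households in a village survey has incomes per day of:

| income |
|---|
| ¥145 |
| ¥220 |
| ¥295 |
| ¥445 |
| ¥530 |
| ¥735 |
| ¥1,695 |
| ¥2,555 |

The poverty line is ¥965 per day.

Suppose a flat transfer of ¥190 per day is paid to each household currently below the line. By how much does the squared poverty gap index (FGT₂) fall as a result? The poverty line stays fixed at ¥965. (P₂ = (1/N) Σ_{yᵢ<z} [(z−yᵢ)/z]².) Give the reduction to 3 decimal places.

0.145

Before: below the line — ¥145, ¥220, ¥295, ¥445, ¥530, ¥735; squared poverty gap index (FGT₂) = 0.29381.
After the ¥190 transfer: below the line — ¥335, ¥410, ¥485, ¥635, ¥720, ¥925; squared poverty gap index (FGT₂) = 0.14844.
Reduction = 0.29381 − 0.14844 = 0.145.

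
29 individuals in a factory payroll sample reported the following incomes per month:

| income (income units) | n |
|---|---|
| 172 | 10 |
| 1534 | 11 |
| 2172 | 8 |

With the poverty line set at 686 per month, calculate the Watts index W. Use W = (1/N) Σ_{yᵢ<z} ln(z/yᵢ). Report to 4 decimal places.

Below z: 10×172 (q = 10 of N = 29).
Log shortfalls: ln(686/172) = 1.3834 (×10).
W = 13.833832 / 29 = 0.4770.

0.4770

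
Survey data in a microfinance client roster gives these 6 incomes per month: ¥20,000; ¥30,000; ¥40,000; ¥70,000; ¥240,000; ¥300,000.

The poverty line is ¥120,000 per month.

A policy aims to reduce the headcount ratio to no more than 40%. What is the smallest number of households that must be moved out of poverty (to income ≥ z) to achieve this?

2

4 of the 6 households are poor, so H = 4/6 = 0.667.
A headcount ratio of at most 40% allows at most ⌊0.40 × 6⌋ = 2 poor households.
So at least 4 − 2 = 2 must be lifted.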